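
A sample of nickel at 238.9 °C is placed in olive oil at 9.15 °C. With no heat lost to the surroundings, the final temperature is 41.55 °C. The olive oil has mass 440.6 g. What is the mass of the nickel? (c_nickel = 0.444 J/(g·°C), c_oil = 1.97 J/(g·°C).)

m ≈ 321 g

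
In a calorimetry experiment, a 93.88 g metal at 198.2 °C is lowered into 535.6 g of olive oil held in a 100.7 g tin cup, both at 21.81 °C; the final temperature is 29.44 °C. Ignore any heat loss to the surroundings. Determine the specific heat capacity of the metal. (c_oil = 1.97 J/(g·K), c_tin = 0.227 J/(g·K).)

c ≈ 0.519 J/(g·K)

Taking heat into each body as positive, Σ m c ΔT = 0:
93.88×c×(29.44 − 198.2) + 535.6×1.97×(29.44 − 21.81) + 100.7×0.227×(29.44 − 21.81) = 0
-15843 c = -8225.1
c = -8225.1/-15843 ≈ 0.5192 J/(g·K)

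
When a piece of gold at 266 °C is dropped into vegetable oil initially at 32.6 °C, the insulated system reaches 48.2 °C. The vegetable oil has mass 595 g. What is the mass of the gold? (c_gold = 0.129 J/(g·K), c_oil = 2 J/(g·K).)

Conservation of energy gives ΣQ = 0:
m×0.129×(48.2 − 266) + 595×2×(48.2 − 32.6) = 0
-28.1 m = -18564
m = -18564/-28.1 ≈ 660.7 g

m ≈ 661 g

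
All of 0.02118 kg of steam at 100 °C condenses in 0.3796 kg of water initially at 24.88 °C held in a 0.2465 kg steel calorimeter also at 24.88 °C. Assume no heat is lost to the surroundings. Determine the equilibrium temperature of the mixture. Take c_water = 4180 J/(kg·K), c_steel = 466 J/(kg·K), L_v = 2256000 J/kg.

T_f ≈ 55.3 °C

Energy balance with sensible and latent terms:
condense steam: −0.02118·2256000 = −47782; condensate cools 100→T: 0.02118·4180·(T − 100) = 88.53(T − 100); water warms: 0.3796·4180·(T − 24.88) = 1586.7(T − 24.88); cup: 114.87(T − 24.88)
1790.1 T = 47782 + 8853.2 + 42336 = 98971
T ≈ 55.29 °C — below 100 °C, confirming all the steam condensed.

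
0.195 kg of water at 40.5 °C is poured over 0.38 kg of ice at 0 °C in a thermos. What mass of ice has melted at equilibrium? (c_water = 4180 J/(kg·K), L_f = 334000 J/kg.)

m_melted ≈ 0.0988 kg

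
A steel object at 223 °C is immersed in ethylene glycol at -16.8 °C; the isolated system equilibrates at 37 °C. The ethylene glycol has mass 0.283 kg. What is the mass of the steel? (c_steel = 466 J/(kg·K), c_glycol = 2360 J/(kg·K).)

m ≈ 0.415 kg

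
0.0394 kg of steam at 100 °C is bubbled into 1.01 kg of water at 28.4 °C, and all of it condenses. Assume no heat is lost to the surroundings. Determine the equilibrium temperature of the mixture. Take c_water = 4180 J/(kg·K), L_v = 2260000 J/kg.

T_f ≈ 51.4 °C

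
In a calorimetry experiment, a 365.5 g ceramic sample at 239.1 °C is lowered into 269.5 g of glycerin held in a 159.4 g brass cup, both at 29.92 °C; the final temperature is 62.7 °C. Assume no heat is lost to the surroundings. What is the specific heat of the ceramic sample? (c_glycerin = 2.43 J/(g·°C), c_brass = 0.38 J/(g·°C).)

c ≈ 0.364 J/(g·°C)

Energy conservation, ΣQ = 0:
365.5×c×(62.7 − 239.1) + 269.5×2.43×(62.7 − 29.92) + 159.4×0.38×(62.7 − 29.92) = 0
-64474 c = -23453
c = -23453/-64474 ≈ 0.3638 J/(g·°C)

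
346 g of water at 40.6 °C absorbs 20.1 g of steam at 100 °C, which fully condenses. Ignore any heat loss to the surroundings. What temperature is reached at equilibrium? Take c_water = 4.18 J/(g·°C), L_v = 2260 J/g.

Sum of m c ΔT and latent-heat terms is zero:
steam→water at 100 °C releases m L_v = 20.1·2260 = 45426
  condensate cools 100→T: 20.1·4.18·(T − 100) = 84.02(T − 100)
  original water: 1446.3(T − 40.6)
1530.3 T = 45426 + 8401.8 + 58719 = 112547
T ≈ 73.55 °C (< 100 °C, so full condensation is consistent).

T_f ≈ 73.5 °C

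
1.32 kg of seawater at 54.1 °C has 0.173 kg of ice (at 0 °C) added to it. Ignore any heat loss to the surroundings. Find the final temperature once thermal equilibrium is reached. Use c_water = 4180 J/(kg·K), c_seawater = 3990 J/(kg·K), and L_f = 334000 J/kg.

Taking heat into each body as positive, Σ m c ΔT = 0:
fusion: m_ice L_f = 0.173×334000 = 57782
  meltwater 0→T: 0.173×4180×T = 723.14 T
  seawater cools: 1.32×3990×(T − 54.1) = 5266.8(T − 54.1)
5989.9 T = 284934 − 57782 = 227152
T ≈ 37.92 °C (positive, so assuming full melt was valid).

T_f ≈ 37.9 °C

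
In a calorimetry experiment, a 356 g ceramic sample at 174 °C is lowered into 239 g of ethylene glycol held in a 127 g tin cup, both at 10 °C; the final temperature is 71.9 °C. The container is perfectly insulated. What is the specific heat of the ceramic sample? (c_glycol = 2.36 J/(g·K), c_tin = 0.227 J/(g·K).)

Let T be the final temperature. ΣQ_i = 0:
356·c·(71.9 − 174) + 239·2.36·(71.9 − 10) + 127·0.227·(71.9 − 10) = 0
-36348 c = -36699
c = -36699/-36348 ≈ 1.01 J/(g·K)

c ≈ 1.01 J/(g·K)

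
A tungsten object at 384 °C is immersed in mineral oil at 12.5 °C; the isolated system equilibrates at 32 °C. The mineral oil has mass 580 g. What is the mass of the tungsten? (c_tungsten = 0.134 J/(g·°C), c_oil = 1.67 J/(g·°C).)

|Q_tungsten| = |Q_oil|:
m×0.134×(384 − 32) = 580×1.67×(32 − 12.5)
47.17 m = 18888  ⇒  m ≈ 400.4 g

m ≈ 400 g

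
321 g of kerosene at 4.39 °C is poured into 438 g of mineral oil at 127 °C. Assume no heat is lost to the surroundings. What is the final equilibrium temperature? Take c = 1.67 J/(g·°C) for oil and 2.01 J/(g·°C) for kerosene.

T_f ≈ 69.5 °C

Heat lost by the oil equals heat gained by the kerosene:
438×1.67×(127 − T) = 321×2.01×(T − 4.39)
731.46(127 − T) = 645.21(T − 4.39)
1376.7 T = 95728  ⇒  T ≈ 69.54 °C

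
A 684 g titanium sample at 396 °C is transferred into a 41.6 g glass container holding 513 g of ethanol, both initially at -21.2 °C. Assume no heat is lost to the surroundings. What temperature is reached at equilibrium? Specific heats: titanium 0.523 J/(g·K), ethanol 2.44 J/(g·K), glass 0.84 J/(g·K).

T_f ≈ 69.6 °C

Taking heat into each body as positive, Σ m c ΔT = 0:
684*0.523*(T − 396) + 513*2.44*(T − (-21.2)) + 41.6*0.84*(T − (-21.2)) = 0
357.73(T − 396) + 1251.7(T − (-21.2)) + 34.94(T − (-21.2)) = 0
(357.73 + 1251.7 + 34.94) T = 357.73*396 + 1251.7*(-21.2) + 34.94*(-21.2)
T = 114385/1644.4 ≈ 69.56 °C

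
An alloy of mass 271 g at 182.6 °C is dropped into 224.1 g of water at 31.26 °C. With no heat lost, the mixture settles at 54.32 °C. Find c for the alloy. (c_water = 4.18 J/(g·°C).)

Conservation of energy gives ΣQ = 0:
271×c×(54.32 − 182.6) + 224.1×4.18×(54.32 − 31.26) = 0
-34764 c = -21601
c = -21601/-34764 ≈ 0.6214 J/(g·°C)

c ≈ 0.621 J/(g·°C)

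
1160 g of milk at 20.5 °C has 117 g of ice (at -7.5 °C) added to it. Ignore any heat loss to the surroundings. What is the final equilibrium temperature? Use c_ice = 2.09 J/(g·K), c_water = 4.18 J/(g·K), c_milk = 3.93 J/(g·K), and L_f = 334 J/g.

Energy balance with sensible and latent terms:
warm ice to 0 °C: 117×2.09×(0 − (-7.5)) = 1834; latent heat to melt: 117×334 = 39078; warm the meltwater: 489.06 T; milk: 4558.8(T − 20.5)
5047.9 T = 93455 − 40912 = 52543
T ≈ 10.41 °C — above 0 °C, consistent with complete melting.

T_f ≈ 10.4 °C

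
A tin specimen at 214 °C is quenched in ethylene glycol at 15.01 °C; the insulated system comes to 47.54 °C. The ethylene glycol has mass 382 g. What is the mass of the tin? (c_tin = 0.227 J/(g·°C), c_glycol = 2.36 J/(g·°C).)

Energy conservation, ΣQ = 0:
m·0.227·(47.54 − 214) + 382·2.36·(47.54 − 15.01) = 0
-37.79 m = -29326
m = -29326/-37.79 ≈ 776.1 g

m ≈ 776 g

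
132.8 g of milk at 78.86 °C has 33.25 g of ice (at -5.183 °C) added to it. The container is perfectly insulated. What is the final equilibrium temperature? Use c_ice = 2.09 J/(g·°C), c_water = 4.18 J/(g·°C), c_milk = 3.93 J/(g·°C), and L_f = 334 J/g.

T_f ≈ 44.9 °C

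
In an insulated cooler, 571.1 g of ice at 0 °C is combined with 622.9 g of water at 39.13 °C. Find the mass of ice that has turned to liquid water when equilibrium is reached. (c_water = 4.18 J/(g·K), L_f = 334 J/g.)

m_melted ≈ 305 g

Heat available from the water dropping to 0 °C: 622.9·4.18·39.13 = 101884 J.
To melt every bit of ice: 571.1·334 = 190747 J.
Since 101884 < 190747 J, not all the ice melts; equilibrium is at 0 °C.
m_melted·334 = 101884  ⇒  m_melted ≈ 305 g.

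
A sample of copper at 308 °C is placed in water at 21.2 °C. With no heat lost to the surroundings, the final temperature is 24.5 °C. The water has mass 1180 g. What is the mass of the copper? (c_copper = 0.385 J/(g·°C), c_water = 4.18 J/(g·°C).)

m ≈ 149 g

Net heat exchanged in the isolated system is zero:
m·0.385·(24.5 − 308) + 1180·4.18·(24.5 − 21.2) = 0
-109.15 m = -16277
m = -16277/-109.15 ≈ 149.1 g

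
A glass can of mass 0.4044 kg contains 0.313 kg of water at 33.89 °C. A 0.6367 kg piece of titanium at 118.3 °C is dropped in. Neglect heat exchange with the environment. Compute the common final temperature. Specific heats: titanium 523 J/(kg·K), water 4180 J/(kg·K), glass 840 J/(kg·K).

T_f = Σ m_i c_i T_i / Σ m_i c_i:
T_f = (332.99×118.3 + 1308.3×33.89 + 339.7×33.89) / (332.99 + 1308.3 + 339.7)
    = 95245 / 1981 ≈ 48.08 °C

T_f ≈ 48.1 °C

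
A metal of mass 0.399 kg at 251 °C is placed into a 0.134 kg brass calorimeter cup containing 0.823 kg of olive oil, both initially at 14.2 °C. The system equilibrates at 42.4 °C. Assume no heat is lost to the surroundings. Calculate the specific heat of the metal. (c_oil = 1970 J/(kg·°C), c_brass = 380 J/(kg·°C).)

c ≈ 567 J/(kg·°C)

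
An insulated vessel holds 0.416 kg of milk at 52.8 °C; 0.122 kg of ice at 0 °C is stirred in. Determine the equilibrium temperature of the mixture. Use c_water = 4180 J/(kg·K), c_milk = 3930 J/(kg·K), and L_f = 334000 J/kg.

T_f ≈ 21.2 °C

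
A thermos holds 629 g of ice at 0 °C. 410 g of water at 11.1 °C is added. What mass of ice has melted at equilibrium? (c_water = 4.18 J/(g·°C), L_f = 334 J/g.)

Water can give up m c ΔT = 410·4.18·11.1 = 19023 J before reaching 0 °C.
To melt every bit of ice: 629·334 = 210086 J.
Since 19023 < 210086 J, not all the ice melts; equilibrium is at 0 °C.
Mass melted = 19023/334 ≈ 56.96 g.

m_melted ≈ 57 g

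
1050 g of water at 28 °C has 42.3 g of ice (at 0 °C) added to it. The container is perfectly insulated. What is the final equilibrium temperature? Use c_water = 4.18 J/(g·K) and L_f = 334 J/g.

Energy conservation, ΣQ = 0:
fusion: m_ice L_f = 42.3·334 = 14128; meltwater 0→T: 42.3·4.18·T = 176.81 T; water: 4389(T − 28)
4565.8 T = 122892 − 14128 = 108764
T ≈ 23.82 °C — above 0 °C, consistent with complete melting.

T_f ≈ 23.8 °C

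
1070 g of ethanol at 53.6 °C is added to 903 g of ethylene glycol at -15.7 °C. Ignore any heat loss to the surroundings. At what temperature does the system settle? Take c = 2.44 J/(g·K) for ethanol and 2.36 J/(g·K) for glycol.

T_f ≈ 22.5 °C

Net heat exchanged in the isolated system is zero:
1070×2.44×(T − 53.6) + 903×2.36×(T − (-15.7)) = 0
(2610.8 + 2131.1) T = 2610.8×53.6 + 2131.1×(-15.7)
T = 106481/4741.9 ≈ 22.46 °C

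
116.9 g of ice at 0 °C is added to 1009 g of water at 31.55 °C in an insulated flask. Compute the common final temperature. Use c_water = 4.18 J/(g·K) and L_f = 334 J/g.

T_f ≈ 20.0 °C

Energy conservation, ΣQ = 0:
melt ice: 116.9·334 = 39045; meltwater 0→T: 116.9·4.18·T = 488.64 T; water: 4217.6(T − 31.55)
4706.3 T = 133066 − 39045 = 94021
T ≈ 19.98 °C. Since T > 0 °C, the all-ice-melts assumption holds.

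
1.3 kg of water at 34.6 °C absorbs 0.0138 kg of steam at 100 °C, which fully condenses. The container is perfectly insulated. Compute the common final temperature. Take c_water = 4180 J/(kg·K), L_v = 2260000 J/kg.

Energy conservation, ΣQ = 0:
latent heat released on condensation: 0.0138×2260000 = 31188; condensed water 100 °C→T: 57.68(T − 100); original water: 5434(T − 34.6)
5491.7 T = 31188 + 5768.4 + 188016 = 224973
T ≈ 40.97 °C (< 100 °C, so full condensation is consistent).

T_f ≈ 41.0 °C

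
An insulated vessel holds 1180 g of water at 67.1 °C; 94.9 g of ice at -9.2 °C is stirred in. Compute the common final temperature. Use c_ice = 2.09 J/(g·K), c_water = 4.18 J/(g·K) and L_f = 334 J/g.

T_f ≈ 55.8 °C

Energy conservation, ΣQ = 0:
warm ice to 0 °C: 94.9×2.09×(0 − (-9.2)) = 1824.7; melt ice: 94.9×334 = 31697; meltwater 0→T: 94.9×4.18×T = 396.68 T; water cools: 1180×4.18×(T − 67.1) = 4932.4(T − 67.1)
5329.1 T = 330964 − 33521 = 297443
T ≈ 55.81 °C. Since T > 0 °C, the all-ice-melts assumption holds.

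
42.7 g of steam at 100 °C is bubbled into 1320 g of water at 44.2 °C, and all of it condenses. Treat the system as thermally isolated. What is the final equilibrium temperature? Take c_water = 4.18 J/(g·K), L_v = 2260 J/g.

T_f ≈ 62.9 °C

Conservation of energy gives ΣQ = 0:
condense steam: −42.7·2260 = −96502
  condensed water 100 °C→T: 178.49(T − 100)
  water warms: 1320·4.18·(T − 44.2) = 5517.6(T − 44.2)
5696.1 T = 96502 + 17849 + 243878 = 358229
T ≈ 62.89 °C (< 100 °C, so full condensation is consistent).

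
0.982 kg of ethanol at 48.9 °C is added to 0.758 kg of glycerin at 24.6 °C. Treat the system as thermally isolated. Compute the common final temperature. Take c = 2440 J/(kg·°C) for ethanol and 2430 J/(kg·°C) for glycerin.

T_f = Σ m_i c_i T_i / Σ m_i c_i:
T_f = (2396.1×48.9 + 1841.9×24.6) / (2396.1 + 1841.9)
    = 162480 / 4238 ≈ 38.34 °C

T_f ≈ 38.3 °C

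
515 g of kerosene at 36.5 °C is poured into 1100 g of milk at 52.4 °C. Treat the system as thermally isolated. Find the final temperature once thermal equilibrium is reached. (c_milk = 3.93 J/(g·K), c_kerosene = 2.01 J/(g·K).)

T_f ≈ 49.3 °C

Heat lost by the milk equals heat gained by the kerosene:
1100·3.93·(52.4 − T) = 515·2.01·(T − 36.5)
4323(52.4 − T) = 1035.1(T − 36.5)
5358.1 T = 264308  ⇒  T ≈ 49.33 °C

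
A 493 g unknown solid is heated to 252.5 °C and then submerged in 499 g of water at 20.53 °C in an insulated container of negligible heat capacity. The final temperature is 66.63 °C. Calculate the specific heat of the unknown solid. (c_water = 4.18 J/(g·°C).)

Energy conservation, ΣQ = 0:
493×c×(66.63 − 252.5) + 499×4.18×(66.63 − 20.53) = 0
-91634 c = -96156
c = -96156/-91634 ≈ 1.049 J/(g·°C)

c ≈ 1.05 J/(g·°C)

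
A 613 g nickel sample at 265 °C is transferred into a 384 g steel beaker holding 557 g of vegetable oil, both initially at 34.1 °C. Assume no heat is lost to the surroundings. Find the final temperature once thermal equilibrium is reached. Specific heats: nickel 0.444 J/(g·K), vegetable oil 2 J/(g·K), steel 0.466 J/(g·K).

T_f ≈ 74.3 °C

Heat gained plus heat lost sum to zero:
613*0.444*(T − 265) + 557*2*(T − 34.1) + 384*0.466*(T − 34.1) = 0
1565.1 T = 116215
T = 116215 / 1565.1 = 74.3 °C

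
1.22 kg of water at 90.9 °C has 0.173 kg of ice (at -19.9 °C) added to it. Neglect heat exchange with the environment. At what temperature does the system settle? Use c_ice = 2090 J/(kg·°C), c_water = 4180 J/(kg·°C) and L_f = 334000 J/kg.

T_f ≈ 68.5 °C

Heat gained plus heat lost sum to zero:
warm ice to 0 °C: 0.173·2090·(0 − (-19.9)) = 7195.2; fusion: m_ice L_f = 0.173·334000 = 57782; warm the meltwater: 723.14 T; water: 5099.6(T − 90.9)
5822.7 T = 463554 − 64977 = 398576
T ≈ 68.45 °C. Since T > 0 °C, the all-ice-melts assumption holds.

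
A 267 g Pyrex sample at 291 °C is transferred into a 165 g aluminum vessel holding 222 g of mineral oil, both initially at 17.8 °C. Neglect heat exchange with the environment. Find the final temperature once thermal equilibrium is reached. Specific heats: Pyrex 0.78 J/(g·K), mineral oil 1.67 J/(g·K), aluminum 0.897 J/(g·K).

Taking heat into each body as positive, Σ m c ΔT = 0:
267·0.78·(T − 291) + 222·1.67·(T − 17.8) + 165·0.897·(T − 17.8) = 0
(208.26 + 370.74 + 148) T = 208.26·291 + 370.74·17.8 + 148·17.8
T ≈ 96.06 °C

T_f ≈ 96.1 °C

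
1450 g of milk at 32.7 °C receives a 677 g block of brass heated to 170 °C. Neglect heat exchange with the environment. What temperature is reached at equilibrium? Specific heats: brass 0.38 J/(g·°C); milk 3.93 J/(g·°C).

T_f ≈ 38.6 °C

Conservation of energy gives ΣQ = 0:
677*0.38*(T − 170) + 1450*3.93*(T − 32.7) = 0
257.26(T − 170) + 5698.5(T − 32.7) = 0
(257.26 + 5698.5) T = 257.26*170 + 5698.5*32.7
T ≈ 38.63 °C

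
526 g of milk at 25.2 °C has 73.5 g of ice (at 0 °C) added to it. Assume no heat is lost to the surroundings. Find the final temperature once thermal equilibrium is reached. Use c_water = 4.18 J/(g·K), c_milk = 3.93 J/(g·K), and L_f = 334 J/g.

T_f ≈ 11.6 °C

Taking heat into each body as positive, Σ m c ΔT = 0:
melt ice: 73.5×334 = 24549; meltwater 0→T: 73.5×4.18×T = 307.23 T; milk cools: 526×3.93×(T − 25.2) = 2067.2(T − 25.2)
2374.4 T = 52093 − 24549 = 27544
T ≈ 11.60 °C (positive, so assuming full melt was valid).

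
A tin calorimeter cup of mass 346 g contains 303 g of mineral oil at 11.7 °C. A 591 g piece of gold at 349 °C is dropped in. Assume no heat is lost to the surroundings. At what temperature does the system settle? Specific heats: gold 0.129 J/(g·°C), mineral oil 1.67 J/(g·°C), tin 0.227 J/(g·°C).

T_f ≈ 50.6 °C

T_f is the heat-capacity-weighted average of the initial temperatures:
T_f = (76.24×349 + 506.01×11.7 + 78.54×11.7) / (76.24 + 506.01 + 78.54)
    = 33447 / 660.79 ≈ 50.62 °C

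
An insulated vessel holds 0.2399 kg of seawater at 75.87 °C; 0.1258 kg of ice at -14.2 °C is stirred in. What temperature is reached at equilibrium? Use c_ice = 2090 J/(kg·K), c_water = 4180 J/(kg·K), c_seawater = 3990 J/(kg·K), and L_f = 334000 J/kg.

Let T be the final temperature. ΣQ_i = 0:
warm ice to 0 °C: 0.1258·2090·(0 − (-14.2)) = 3733.5
  fusion: m_ice L_f = 0.1258·334000 = 42017
  warm the meltwater: 525.84 T
  seawater cools: 0.2399·3990·(T − 75.87) = 957.2(T − 75.87)
1483 T = 72623 − 45751 = 26872
T ≈ 18.12 °C (positive, so assuming full melt was valid).

T_f ≈ 18.1 °C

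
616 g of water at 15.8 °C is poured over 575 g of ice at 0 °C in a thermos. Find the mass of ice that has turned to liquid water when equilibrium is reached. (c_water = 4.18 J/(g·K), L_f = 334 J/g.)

m_melted ≈ 122 g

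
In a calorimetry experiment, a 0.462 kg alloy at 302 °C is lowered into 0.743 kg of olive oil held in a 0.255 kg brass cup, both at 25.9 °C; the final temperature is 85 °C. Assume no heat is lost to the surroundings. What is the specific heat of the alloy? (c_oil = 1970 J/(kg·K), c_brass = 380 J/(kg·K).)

c ≈ 920 J/(kg·K)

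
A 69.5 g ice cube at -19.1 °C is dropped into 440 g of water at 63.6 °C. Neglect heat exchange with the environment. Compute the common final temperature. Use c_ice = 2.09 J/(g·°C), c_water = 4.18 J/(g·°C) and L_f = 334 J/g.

T_f ≈ 42.7 °C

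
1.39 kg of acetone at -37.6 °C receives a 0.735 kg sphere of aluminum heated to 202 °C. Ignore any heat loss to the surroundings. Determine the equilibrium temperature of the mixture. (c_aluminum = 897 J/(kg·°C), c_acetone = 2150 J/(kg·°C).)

T_f = Σ m_i c_i T_i / Σ m_i c_i:
T_f = (659.29·202 + 2988.5·(-37.6)) / (659.29 + 2988.5)
    = 20810 / 3647.8 ≈ 5.70 °C

T_f ≈ 5.7 °C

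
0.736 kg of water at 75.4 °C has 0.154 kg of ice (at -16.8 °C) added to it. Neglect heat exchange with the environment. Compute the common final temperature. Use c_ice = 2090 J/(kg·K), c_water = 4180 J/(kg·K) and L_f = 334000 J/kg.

Sum of m c ΔT and latent-heat terms is zero:
ice -16.8→0 °C: 0.154·2090·16.8 = 5407.2
  melt ice: 0.154·334000 = 51436
  warm the meltwater: 643.72 T
  water cools: 0.736·4180·(T − 75.4) = 3076.5(T − 75.4)
3720.2 T = 231967 − 56843 = 175123
T ≈ 47.07 °C (positive, so assuming full melt was valid).

T_f ≈ 47.1 °C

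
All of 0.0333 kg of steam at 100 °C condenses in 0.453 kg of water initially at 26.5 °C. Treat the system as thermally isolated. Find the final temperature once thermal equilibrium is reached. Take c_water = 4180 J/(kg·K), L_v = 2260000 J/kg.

T_f ≈ 68.6 °C

Taking heat into each body as positive, Σ m c ΔT = 0:
steam→water at 100 °C releases m L_v = 0.0333·2260000 = 75258
  condensed water 100 °C→T: 139.19(T − 100)
  original water: 1893.5(T − 26.5)
2032.7 T = 75258 + 13919 + 50179 = 139356
T ≈ 68.56 °C — below 100 °C, confirming all the steam condensed.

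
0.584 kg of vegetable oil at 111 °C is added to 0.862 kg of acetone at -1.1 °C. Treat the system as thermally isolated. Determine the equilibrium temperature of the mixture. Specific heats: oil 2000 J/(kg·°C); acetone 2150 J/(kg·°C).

Net heat exchanged in the isolated system is zero:
0.584×2000×(T − 111) + 0.862×2150×(T − (-1.1)) = 0
1168(T − 111) + 1853.3(T − (-1.1)) = 0
3021.3 T = 127609
T = 127609 / 3021.3 = 42.2 °C

T_f ≈ 42.2 °C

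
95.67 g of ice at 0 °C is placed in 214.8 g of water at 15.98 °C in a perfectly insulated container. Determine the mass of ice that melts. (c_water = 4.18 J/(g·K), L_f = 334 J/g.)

Water can give up m c ΔT = 214.8×4.18×15.98 = 14348 J before reaching 0 °C.
To melt every bit of ice: 95.67×334 = 31954 J.
Since 14348 < 31954 J, not all the ice melts; equilibrium is at 0 °C.
Mass melted = 14348/334 ≈ 42.96 g.

m_melted ≈ 43 g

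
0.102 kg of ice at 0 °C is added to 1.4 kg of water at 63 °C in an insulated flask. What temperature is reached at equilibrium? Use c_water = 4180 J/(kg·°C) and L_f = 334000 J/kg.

Energy balance with sensible and latent terms:
fusion: m_ice L_f = 0.102·334000 = 34068; warm the meltwater: 426.36 T; water: 5852(T − 63)
6278.4 T = 368676 − 34068 = 334608
T ≈ 53.30 °C. Since T > 0 °C, the all-ice-melts assumption holds.

T_f ≈ 53.3 °C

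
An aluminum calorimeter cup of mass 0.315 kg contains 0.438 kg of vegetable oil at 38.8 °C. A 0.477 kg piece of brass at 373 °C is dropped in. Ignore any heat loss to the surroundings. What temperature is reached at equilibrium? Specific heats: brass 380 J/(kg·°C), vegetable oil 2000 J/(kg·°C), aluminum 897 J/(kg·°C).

Energy conservation, ΣQ = 0:
0.477*380*(T − 373) + 0.438*2000*(T − 38.8) + 0.315*897*(T − 38.8) = 0
181.26(T − 373) + 876(T − 38.8) + 282.56(T − 38.8) = 0
(181.26 + 876 + 282.56) T = 181.26*373 + 876*38.8 + 282.56*38.8
T = 112562 / 1339.8 = 84 °C

T_f ≈ 84.0 °C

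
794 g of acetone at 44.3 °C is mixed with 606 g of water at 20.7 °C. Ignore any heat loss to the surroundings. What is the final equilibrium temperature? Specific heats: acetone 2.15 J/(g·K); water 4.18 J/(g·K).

T_f is the heat-capacity-weighted average of the initial temperatures:
T_f = (1707.1×44.3 + 2533.1×20.7) / (1707.1 + 2533.1)
    = 128059 / 4240.2 ≈ 30.20 °C

T_f ≈ 30.2 °C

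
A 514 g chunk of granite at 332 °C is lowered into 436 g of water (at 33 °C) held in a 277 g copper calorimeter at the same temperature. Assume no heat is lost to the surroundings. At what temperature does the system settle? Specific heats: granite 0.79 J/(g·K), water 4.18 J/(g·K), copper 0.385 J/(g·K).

T_f ≈ 85.0 °C

Energy conservation, ΣQ = 0:
514·0.79·(T − 332) + 436·4.18·(T − 33) + 277·0.385·(T − 33) = 0
406.06(T − 332) + 1822.5(T − 33) + 106.64(T − 33) = 0
(406.06 + 1822.5 + 106.64) T = 406.06·332 + 1822.5·33 + 106.64·33
T ≈ 84.99 °C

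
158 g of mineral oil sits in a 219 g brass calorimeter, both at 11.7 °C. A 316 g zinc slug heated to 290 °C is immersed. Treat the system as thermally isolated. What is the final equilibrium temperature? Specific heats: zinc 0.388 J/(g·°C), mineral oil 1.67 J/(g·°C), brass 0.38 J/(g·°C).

T_f ≈ 84.3 °C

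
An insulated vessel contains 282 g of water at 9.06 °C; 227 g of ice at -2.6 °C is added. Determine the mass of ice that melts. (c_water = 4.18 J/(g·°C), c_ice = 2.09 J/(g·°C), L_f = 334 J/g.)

m_melted ≈ 28.3 g

Heat available from the water dropping to 0 °C: 282×4.18×9.06 = 10680 J.
Of that, 227×2.09×2.6 = 1233.5 J goes to bring the ice to 0 °C, leaving 9446 J.
Melting all 227 g of ice would need 227×334 = 75818 J.
That's not enough to melt it all — equilibrium is at 0 °C with ice remaining.
Mass melted = 9446/334 ≈ 28.28 g.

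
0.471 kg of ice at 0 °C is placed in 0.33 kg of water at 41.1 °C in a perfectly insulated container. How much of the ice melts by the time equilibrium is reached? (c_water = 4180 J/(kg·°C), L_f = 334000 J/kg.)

m_melted ≈ 0.17 kg

Water can give up m c ΔT = 0.33·4180·41.1 = 56693 J before reaching 0 °C.
To melt every bit of ice: 0.471·334000 = 157314 J.
That's not enough to melt it all — equilibrium is at 0 °C with ice remaining.
m_melt = 56693 / L_f = 0.1697 kg.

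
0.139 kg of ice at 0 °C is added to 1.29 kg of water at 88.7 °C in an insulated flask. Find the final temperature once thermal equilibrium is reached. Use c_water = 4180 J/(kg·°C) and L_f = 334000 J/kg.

Conservation of energy gives ΣQ = 0:
latent heat to melt: 0.139×334000 = 46426; meltwater 0→T: 0.139×4180×T = 581.02 T; water: 5392.2(T − 88.7)
5973.2 T = 478288 − 46426 = 431862
T ≈ 72.30 °C — above 0 °C, consistent with complete melting.

T_f ≈ 72.3 °C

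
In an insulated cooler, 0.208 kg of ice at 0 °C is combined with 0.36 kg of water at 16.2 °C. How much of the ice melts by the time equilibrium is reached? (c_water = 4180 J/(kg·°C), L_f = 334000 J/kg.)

m_melted ≈ 0.073 kg

Water can give up m c ΔT = 0.36·4180·16.2 = 24378 J before reaching 0 °C.
Melting all 0.208 kg of ice would need 0.208·334000 = 69472 J.
Since 24378 < 69472 J, not all the ice melts; equilibrium is at 0 °C.
m_melt = 24378 / L_f = 0.07299 kg.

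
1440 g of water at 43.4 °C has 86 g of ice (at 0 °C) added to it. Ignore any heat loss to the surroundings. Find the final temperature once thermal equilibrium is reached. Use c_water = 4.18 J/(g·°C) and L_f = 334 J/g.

T_f ≈ 36.5 °C

Heat gained plus heat lost sum to zero:
fusion: m_ice L_f = 86×334 = 28724; warm the meltwater: 359.48 T; water: 6019.2(T − 43.4)
6378.7 T = 261233 − 28724 = 232509
T ≈ 36.45 °C (positive, so assuming full melt was valid).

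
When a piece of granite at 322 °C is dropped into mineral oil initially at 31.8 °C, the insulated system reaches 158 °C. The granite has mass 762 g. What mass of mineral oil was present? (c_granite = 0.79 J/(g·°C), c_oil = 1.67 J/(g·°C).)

m ≈ 468 g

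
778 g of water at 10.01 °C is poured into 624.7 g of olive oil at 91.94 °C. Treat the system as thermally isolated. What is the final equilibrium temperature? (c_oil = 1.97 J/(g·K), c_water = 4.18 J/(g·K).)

T_f ≈ 32.5 °C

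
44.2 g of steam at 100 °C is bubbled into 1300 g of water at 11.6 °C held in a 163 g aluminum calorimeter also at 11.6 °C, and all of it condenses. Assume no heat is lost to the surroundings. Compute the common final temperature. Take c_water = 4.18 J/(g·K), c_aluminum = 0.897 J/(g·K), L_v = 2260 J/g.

T_f ≈ 31.8 °C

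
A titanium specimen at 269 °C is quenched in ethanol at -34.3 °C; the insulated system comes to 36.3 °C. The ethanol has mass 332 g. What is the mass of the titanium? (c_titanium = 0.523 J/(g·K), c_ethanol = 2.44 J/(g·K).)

m ≈ 470 g

|Q_titanium| = |Q_ethanol|:
m·0.523·(269 − 36.3) = 332·2.44·(36.3 − (-34.3))
121.7 m = 57192  ⇒  m ≈ 469.9 g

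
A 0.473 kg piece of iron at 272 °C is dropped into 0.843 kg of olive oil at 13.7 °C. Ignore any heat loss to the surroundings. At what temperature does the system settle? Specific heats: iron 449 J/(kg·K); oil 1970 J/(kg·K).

Let T be the final temperature. ΣQ_i = 0:
0.473×449×(T − 272) + 0.843×1970×(T − 13.7) = 0
212.38(T − 272) + 1660.7(T − 13.7) = 0
1873.1 T = 80518
T = 80518 / 1873.1 = 43 °C

T_f ≈ 43.0 °C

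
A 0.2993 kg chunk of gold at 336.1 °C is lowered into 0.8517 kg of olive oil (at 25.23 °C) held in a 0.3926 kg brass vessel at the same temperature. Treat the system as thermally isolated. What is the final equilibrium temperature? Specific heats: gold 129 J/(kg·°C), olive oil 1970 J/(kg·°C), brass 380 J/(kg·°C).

Net heat exchanged in the isolated system is zero:
0.2993*129*(T − 336.1) + 0.8517*1970*(T − 25.23) + 0.3926*380*(T − 25.23) = 0
38.61(T − 336.1) + 1677.8(T − 25.23) + 149.19(T − 25.23) = 0
(38.61 + 1677.8 + 149.19) T = 38.61*336.1 + 1677.8*25.23 + 149.19*25.23
T = 59073/1865.6 ≈ 31.66 °C

T_f ≈ 31.7 °C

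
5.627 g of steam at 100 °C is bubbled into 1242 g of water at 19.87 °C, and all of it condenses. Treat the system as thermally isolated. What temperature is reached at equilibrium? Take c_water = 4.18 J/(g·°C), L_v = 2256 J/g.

Setting the total heat transfer to zero:
latent heat released on condensation: 5.627×2256 = 12695; condensed water 100 °C→T: 23.52(T − 100); original water: 5191.6(T − 19.87)
5215.1 T = 12695 + 2352.1 + 103156 = 118203
T ≈ 22.67 °C — below 100 °C, confirming all the steam condensed.

T_f ≈ 22.7 °C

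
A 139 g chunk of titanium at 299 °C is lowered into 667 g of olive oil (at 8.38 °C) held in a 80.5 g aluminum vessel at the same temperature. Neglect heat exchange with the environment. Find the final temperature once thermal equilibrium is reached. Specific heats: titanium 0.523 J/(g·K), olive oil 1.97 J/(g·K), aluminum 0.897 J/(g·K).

T_f ≈ 22.9 °C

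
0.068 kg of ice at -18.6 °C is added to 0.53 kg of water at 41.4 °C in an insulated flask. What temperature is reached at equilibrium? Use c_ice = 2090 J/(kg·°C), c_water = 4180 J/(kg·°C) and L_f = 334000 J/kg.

Heat gained plus heat lost sum to zero:
ice -18.6→0 °C: 0.068×2090×18.6 = 2643.4
  fusion: m_ice L_f = 0.068×334000 = 22712
  meltwater 0→T: 0.068×4180×T = 284.24 T
  water cools: 0.53×4180×(T − 41.4) = 2215.4(T − 41.4)
2499.6 T = 91718 − 25355 = 66362
T ≈ 26.55 °C — above 0 °C, consistent with complete melting.

T_f ≈ 26.5 °C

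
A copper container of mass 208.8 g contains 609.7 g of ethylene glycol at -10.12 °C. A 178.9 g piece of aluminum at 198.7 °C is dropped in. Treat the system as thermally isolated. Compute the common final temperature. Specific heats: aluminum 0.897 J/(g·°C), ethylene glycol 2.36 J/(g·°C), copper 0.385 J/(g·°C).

T_f ≈ 9.8 °C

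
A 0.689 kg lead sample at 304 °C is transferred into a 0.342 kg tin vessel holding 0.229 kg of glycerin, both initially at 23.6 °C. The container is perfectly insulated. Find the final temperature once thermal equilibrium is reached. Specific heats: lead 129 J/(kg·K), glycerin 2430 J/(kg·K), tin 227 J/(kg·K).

T_f is the heat-capacity-weighted average of the initial temperatures:
T_f = (88.88·304 + 556.47·23.6 + 77.63·23.6) / (88.88 + 556.47 + 77.63)
    = 41985 / 722.99 ≈ 58.07 °C

T_f ≈ 58.1 °C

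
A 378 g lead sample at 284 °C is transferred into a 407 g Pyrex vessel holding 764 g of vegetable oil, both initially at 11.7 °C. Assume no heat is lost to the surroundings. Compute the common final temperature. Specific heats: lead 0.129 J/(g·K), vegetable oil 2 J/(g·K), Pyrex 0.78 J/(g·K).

T_f ≈ 18.7 °C

T_f is the heat-capacity-weighted average of the initial temperatures:
T_f = (48.76*284 + 1528*11.7 + 317.46*11.7) / (48.76 + 1528 + 317.46)
    = 35440 / 1894.2 ≈ 18.71 °C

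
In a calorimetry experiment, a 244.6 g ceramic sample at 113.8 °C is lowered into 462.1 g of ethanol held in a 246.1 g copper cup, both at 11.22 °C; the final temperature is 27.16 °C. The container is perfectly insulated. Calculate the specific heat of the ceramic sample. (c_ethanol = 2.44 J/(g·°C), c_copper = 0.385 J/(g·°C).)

Let T be the final temperature. ΣQ_i = 0:
244.6×c×(27.16 − 113.8) + 462.1×2.44×(27.16 − 11.22) + 246.1×0.385×(27.16 − 11.22) = 0
-21192 c = -19483
c = -19483/-21192 ≈ 0.9194 J/(g·°C)

c ≈ 0.919 J/(g·°C)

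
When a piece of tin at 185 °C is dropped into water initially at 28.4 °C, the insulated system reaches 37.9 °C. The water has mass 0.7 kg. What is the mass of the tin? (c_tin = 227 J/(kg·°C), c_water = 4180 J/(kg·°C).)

Heat lost by the tin = heat gained by the water:
m·227·(185 − 37.9) = 0.7·4180·(37.9 − 28.4)
33392 m = 27797  ⇒  m ≈ 0.8325 kg

m ≈ 0.832 kg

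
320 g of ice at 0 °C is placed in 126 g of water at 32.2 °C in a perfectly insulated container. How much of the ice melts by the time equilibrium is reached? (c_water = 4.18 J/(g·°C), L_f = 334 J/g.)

m_melted ≈ 50.8 g

Cooling the water to 0 °C releases 126·4.18·32.2 = 16959 J.
To melt every bit of ice: 320·334 = 106880 J.
16959 J < 106880 J, so only part of the ice melts and the system sits at 0 °C.
Mass melted = 16959/334 ≈ 50.78 g.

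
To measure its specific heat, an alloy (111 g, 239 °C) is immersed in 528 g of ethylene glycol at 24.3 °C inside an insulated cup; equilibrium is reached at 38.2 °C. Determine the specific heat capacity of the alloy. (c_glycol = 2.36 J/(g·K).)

c ≈ 0.777 J/(g·K)

Let T be the final temperature. ΣQ_i = 0:
111×c×(38.2 − 239) + 528×2.36×(38.2 − 24.3) = 0
-22289 c = -17321
c = -17321/-22289 ≈ 0.7771 J/(g·K)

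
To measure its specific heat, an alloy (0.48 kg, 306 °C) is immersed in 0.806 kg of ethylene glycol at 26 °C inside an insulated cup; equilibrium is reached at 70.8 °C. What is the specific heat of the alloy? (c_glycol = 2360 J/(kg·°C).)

c ≈ 755 J/(kg·°C)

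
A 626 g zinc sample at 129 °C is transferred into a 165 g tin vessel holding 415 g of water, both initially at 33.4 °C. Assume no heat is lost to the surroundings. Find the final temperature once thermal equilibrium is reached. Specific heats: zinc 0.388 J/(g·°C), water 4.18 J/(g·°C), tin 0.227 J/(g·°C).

T_f ≈ 44.9 °C

Energy conservation, ΣQ = 0:
626·0.388·(T − 129) + 415·4.18·(T − 33.4) + 165·0.227·(T − 33.4) = 0
(242.89 + 1734.7 + 37.45) T = 242.89·129 + 1734.7·33.4 + 37.45·33.4
T ≈ 44.92 °C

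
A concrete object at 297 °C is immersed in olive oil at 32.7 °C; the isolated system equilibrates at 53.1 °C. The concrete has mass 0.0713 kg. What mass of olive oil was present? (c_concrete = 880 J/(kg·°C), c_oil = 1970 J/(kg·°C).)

m ≈ 0.381 kg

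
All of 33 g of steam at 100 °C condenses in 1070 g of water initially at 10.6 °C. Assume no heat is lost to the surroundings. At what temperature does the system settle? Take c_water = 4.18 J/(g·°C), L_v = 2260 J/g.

T_f ≈ 29.5 °C

Heat gained plus heat lost sum to zero:
steam→water at 100 °C releases m L_v = 33×2260 = 74580; condensate cools 100→T: 33×4.18×(T − 100) = 137.94(T − 100); original water: 4472.6(T − 10.6)
4610.5 T = 74580 + 13794 + 47410 = 135784
T ≈ 29.45 °C, under the boiling point, so the assumption holds.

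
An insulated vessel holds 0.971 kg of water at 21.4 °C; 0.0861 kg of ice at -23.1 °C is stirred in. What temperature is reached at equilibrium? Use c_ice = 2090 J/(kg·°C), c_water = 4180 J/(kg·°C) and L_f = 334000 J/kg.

T_f ≈ 12.2 °C

Taking heat into each body as positive, Σ m c ΔT = 0:
ice -23.1→0 °C: 0.0861·2090·23.1 = 4156.8
  latent heat to melt: 0.0861·334000 = 28757
  meltwater 0→T: 0.0861·4180·T = 359.9 T
  water cools: 0.971·4180·(T − 21.4) = 4058.8(T − 21.4)
4418.7 T = 86858 − 32914 = 53944
T ≈ 12.21 °C (positive, so assuming full melt was valid).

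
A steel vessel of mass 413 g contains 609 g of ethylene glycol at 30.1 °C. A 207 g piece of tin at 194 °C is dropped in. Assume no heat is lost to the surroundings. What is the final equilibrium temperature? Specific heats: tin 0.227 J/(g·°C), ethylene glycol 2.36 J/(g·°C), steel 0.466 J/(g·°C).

T_f ≈ 34.7 °C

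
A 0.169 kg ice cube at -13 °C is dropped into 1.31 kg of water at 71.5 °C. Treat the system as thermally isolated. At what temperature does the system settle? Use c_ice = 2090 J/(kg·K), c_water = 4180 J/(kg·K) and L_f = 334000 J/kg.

T_f ≈ 53.5 °C

Let T be the final temperature. ΣQ_i = 0:
ice -13→0 °C: 0.169×2090×13 = 4591.7
  melt ice: 0.169×334000 = 56446
  meltwater 0→T: 0.169×4180×T = 706.42 T
  water cools: 1.31×4180×(T − 71.5) = 5475.8(T − 71.5)
6182.2 T = 391520 − 61038 = 330482
T ≈ 53.46 °C — above 0 °C, consistent with complete melting.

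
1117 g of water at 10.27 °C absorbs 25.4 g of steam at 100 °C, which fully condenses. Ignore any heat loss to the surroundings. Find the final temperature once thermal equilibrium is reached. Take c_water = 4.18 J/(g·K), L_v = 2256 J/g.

T_f ≈ 24.3 °C

Sum of m c ΔT and latent-heat terms is zero:
steam→water at 100 °C releases m L_v = 25.4·2256 = 57302; condensed water 100 °C→T: 106.17(T − 100); water warms: 1117·4.18·(T − 10.27) = 4669.1(T − 10.27)
4775.2 T = 57302 + 10617 + 47951 = 115871
T ≈ 24.26 °C (< 100 °C, so full condensation is consistent).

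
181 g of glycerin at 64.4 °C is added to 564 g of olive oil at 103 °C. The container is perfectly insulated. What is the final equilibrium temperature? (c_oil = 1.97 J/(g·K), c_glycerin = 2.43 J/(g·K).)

T_f ≈ 92.1 °C

|Q_oil| = |Q_glycerin|:
564×1.97×(103 − T) = 181×2.43×(T − 64.4)
1111.1(103 − T) = 439.83(T − 64.4)
1550.9 T = 142766  ⇒  T ≈ 92.05 °C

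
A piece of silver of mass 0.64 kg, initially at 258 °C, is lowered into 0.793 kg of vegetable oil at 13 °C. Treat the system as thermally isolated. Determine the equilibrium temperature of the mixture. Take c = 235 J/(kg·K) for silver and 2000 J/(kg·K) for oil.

T_f = Σ m_i c_i T_i / Σ m_i c_i:
T_f = (150.4*258 + 1586*13) / (150.4 + 1586)
    = 59421 / 1736.4 ≈ 34.22 °C

T_f ≈ 34.2 °C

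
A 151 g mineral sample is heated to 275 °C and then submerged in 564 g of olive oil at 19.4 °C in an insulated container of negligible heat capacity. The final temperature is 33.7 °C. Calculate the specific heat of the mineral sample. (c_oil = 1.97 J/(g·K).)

c ≈ 0.436 J/(g·K)

Taking heat into each body as positive, Σ m c ΔT = 0:
151×c×(33.7 − 275) + 564×1.97×(33.7 − 19.4) = 0
-36436 c = -15888
c = -15888/-36436 ≈ 0.4361 J/(g·K)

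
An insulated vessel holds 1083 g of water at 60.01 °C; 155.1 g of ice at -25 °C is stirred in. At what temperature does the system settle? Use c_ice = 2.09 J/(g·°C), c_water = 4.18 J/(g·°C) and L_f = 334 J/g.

Let T be the final temperature. ΣQ_i = 0:
warm ice to 0 °C: 155.1·2.09·(0 − (-25)) = 8104; fusion: m_ice L_f = 155.1·334 = 51803; warm the meltwater: 648.32 T; water: 4526.9(T − 60.01)
5175.3 T = 271662 − 59907 = 211754
T ≈ 40.92 °C (positive, so assuming full melt was valid).

T_f ≈ 40.9 °C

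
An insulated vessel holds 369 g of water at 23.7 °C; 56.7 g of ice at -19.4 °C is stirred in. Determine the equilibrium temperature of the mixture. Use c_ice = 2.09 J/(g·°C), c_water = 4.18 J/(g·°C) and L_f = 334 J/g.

Heat gained plus heat lost sum to zero:
ice -19.4→0 °C: 56.7·2.09·19.4 = 2299
  fusion: m_ice L_f = 56.7·334 = 18938
  meltwater 0→T: 56.7·4.18·T = 237.01 T
  water cools: 369·4.18·(T − 23.7) = 1542.4(T − 23.7)
1779.4 T = 36555 − 21237 = 15319
T ≈ 8.61 °C (positive, so assuming full melt was valid).

T_f ≈ 8.6 °C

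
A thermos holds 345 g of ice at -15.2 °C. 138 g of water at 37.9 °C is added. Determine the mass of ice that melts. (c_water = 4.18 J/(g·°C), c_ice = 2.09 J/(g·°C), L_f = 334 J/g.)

Heat available from the water dropping to 0 °C: 138×4.18×37.9 = 21862 J.
Warming the ice to 0 °C takes 345×2.09×15.2 = 10960 J, leaving 10902 J for melting.
To melt every bit of ice: 345×334 = 115230 J.
10902 J < 115230 J, so only part of the ice melts and the system sits at 0 °C.
Mass melted = 10902/334 ≈ 32.64 g.

m_melted ≈ 32.6 g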